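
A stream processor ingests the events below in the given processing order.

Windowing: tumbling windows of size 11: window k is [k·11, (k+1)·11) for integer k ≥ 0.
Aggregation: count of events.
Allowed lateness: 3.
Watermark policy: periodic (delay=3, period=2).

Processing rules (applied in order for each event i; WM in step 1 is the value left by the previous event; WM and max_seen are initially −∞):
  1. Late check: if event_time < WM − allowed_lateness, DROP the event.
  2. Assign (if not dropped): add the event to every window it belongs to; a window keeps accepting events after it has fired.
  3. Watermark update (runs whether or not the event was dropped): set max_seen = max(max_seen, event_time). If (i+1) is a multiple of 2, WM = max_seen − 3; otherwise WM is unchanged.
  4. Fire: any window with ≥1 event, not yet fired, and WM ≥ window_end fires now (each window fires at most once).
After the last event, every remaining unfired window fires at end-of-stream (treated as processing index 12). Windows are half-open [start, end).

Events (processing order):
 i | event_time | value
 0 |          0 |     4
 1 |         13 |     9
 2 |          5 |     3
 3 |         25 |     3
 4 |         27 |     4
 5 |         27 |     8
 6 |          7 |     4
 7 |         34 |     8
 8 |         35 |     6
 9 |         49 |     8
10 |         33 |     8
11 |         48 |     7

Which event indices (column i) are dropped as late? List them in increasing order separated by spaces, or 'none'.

i=0 t=0 v=4: → [0,11); WM=−∞
i=1 t=13 v=9: → [11,22); WM=10
i=2 t=5 v=3: DROP (t<10-3); WM=10
i=3 t=25 v=3: → [22,33); WM=22; [0,11) fires=1 [11,22) fires=1
i=4 t=27 v=4: → [22,33); WM=22
i=5 t=27 v=8: → [22,33); WM=24
i=6 t=7 v=4: DROP (t<24-3); WM=24
i=7 t=34 v=8: → [33,44); WM=31
i=8 t=35 v=6: → [33,44); WM=31
i=9 t=49 v=8: → [44,55); WM=46; [22,33) fires=3 [33,44) fires=2
i=10 t=33 v=8: DROP (t<46-3); WM=46
i=11 t=48 v=7: → [44,55); WM=46

2 6 10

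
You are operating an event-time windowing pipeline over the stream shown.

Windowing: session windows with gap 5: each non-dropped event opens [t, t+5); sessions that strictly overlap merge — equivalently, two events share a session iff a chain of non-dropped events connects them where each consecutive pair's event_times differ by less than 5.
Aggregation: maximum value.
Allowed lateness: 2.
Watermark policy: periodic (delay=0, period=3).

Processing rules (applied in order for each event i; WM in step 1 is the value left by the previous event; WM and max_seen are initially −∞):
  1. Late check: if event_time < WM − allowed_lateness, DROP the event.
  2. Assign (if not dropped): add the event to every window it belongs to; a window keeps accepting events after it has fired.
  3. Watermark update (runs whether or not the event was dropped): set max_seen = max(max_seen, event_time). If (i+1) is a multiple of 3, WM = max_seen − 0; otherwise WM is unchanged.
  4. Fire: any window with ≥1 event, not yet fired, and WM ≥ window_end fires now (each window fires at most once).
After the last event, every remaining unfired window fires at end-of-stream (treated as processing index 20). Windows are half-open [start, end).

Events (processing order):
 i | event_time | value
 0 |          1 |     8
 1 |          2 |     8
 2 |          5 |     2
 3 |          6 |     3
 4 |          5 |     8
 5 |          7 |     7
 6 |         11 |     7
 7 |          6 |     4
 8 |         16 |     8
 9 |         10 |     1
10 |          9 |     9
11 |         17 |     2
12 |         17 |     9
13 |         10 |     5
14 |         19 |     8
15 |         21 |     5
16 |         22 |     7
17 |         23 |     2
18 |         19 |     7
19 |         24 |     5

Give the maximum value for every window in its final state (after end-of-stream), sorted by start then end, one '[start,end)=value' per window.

[1,16)=8 [16,29)=9

i=0 t=1 v=8: → [1,6); WM=−∞
i=1 t=2 v=8: → [1,7); WM=−∞
i=2 t=5 v=2: → [1,10); WM=5
i=3 t=6 v=3: → [1,11); WM=5
i=4 t=5 v=8: → [1,11); WM=5
i=5 t=7 v=7: → [1,12); WM=7
i=6 t=11 v=7: → [1,16); WM=7
i=7 t=6 v=4: → [1,16); WM=7
i=8 t=16 v=8: → [16,21); WM=16
i=9 t=10 v=1: DROP (t<16-2); WM=16
i=10 t=9 v=9: DROP (t<16-2); WM=16
i=11 t=17 v=2: → [16,22); WM=17
i=12 t=17 v=9: → [16,22); WM=17
i=13 t=10 v=5: DROP (t<17-2); WM=17
i=14 t=19 v=8: → [16,24); WM=19
i=15 t=21 v=5: → [16,26); WM=19
i=16 t=22 v=7: → [16,27); WM=19
i=17 t=23 v=2: → [16,28); WM=23
i=18 t=19 v=7: DROP (t<23-2); WM=23
i=19 t=24 v=5: → [16,29); WM=23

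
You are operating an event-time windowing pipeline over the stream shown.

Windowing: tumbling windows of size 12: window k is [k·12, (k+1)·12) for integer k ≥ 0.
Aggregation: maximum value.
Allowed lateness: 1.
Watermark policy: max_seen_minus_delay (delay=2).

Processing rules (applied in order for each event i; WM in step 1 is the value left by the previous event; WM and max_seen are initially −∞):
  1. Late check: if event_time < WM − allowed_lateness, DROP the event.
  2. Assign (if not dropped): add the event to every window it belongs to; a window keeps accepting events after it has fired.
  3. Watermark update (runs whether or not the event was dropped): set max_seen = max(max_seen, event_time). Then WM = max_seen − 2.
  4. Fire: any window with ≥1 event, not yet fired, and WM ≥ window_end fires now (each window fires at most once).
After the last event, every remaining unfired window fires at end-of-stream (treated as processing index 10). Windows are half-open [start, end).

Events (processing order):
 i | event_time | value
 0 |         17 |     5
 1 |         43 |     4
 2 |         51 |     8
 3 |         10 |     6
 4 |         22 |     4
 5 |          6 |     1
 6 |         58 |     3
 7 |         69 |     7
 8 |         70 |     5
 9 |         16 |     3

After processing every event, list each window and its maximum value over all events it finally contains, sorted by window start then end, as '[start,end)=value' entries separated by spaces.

[12,24)=5 [36,48)=4 [48,60)=8 [60,72)=7

i=0 t=17 v=5: → [12,24); WM=15
i=1 t=43 v=4: → [36,48); WM=41; [12,24) fires=5
i=2 t=51 v=8: → [48,60); WM=49; [36,48) fires=4
i=3 t=10 v=6: DROP (t<49-1); WM=49
i=4 t=22 v=4: DROP (t<49-1); WM=49
i=5 t=6 v=1: DROP (t<49-1); WM=49
i=6 t=58 v=3: → [48,60); WM=56
i=7 t=69 v=7: → [60,72); WM=67; [48,60) fires=8
i=8 t=70 v=5: → [60,72); WM=68
i=9 t=16 v=3: DROP (t<68-1); WM=68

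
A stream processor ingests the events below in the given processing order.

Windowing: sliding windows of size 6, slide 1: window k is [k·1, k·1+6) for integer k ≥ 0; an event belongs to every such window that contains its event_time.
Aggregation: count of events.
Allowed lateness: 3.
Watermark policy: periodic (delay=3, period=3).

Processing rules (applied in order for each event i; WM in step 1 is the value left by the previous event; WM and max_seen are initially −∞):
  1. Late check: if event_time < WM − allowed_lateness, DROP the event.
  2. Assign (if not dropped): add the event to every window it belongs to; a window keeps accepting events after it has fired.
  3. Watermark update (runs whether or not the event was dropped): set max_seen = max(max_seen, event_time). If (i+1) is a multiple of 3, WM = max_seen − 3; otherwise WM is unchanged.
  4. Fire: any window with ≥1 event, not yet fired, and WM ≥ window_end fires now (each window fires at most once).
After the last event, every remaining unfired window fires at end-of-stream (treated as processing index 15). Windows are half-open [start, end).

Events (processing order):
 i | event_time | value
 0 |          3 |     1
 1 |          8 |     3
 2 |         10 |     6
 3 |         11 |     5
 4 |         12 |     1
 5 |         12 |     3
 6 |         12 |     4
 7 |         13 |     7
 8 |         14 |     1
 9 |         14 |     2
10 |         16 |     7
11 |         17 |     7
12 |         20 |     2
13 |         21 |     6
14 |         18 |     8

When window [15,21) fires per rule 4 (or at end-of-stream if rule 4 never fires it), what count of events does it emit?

i=0 t=3 v=1: → [3,9),[2,8),[1,7),[0,6); WM=−∞
i=1 t=8 v=3: → [8,14),[7,13),[6,12),[5,11),[4,10),[3,9); WM=−∞
i=2 t=10 v=6: → [10,16),[9,15),[8,14),[7,13),[6,12),[5,11); WM=7; [0,6) fires=1 [1,7) fires=1
i=3 t=11 v=5: → [11,17),[10,16),[9,15),[8,14),[7,13),[6,12); WM=7
i=4 t=12 v=1: → [12,18),[11,17),[10,16),[9,15),[8,14),[7,13); WM=7
i=5 t=12 v=3: → [12,18),[11,17),[10,16),[9,15),[8,14),[7,13); WM=9; [2,8) fires=1 [3,9) fires=2
i=6 t=12 v=4: → [12,18),[11,17),[10,16),[9,15),[8,14),[7,13); WM=9
i=7 t=13 v=7: → [13,19),[12,18),[11,17),[10,16),[9,15),[8,14); WM=9
i=8 t=14 v=1: → [14,20),[13,19),[12,18),[11,17),[10,16),[9,15); WM=11; [4,10) fires=1 [5,11) fires=2
i=9 t=14 v=2: → [14,20),[13,19),[12,18),[11,17),[10,16),[9,15); WM=11
i=10 t=16 v=7: → [16,22),[15,21),[14,20),[13,19),[12,18),[11,17); WM=11
i=11 t=17 v=7: → [17,23),[16,22),[15,21),[14,20),[13,19),[12,18); WM=14; [6,12) fires=3 [7,13) fires=6 [8,14) fires=7
i=12 t=20 v=2: → [20,26),[19,25),[18,24),[17,23),[16,22),[15,21); WM=14
i=13 t=21 v=6: → [21,27),[20,26),[19,25),[18,24),[17,23),[16,22); WM=14
i=14 t=18 v=8: → [18,24),[17,23),[16,22),[15,21),[14,20),[13,19); WM=18; [9,15) fires=8 [10,16) fires=8 [11,17) fires=8 [12,18) fires=8

4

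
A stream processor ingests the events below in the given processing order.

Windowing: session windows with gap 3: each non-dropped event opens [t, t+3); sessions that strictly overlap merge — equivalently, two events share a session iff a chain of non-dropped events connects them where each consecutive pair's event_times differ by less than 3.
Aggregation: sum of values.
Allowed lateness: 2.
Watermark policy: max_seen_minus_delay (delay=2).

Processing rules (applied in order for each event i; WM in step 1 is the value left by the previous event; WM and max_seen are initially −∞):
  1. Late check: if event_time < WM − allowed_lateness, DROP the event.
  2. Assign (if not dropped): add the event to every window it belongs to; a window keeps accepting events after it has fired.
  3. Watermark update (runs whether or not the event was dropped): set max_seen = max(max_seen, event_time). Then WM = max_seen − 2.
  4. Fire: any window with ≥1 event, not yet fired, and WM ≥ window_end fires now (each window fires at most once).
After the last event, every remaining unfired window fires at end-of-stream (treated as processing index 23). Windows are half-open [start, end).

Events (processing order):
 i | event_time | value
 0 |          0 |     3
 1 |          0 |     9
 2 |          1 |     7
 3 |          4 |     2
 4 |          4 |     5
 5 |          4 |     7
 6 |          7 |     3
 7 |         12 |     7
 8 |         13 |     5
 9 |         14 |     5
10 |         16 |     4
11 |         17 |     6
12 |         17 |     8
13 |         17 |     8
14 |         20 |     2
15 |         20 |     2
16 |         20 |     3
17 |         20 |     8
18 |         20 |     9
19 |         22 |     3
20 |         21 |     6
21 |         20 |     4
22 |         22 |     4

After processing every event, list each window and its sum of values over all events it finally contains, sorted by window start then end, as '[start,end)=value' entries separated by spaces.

[0,4)=19 [4,7)=14 [7,10)=3 [12,20)=43 [20,25)=41

i=0 t=0 v=3: → [0,3); WM=-2
i=1 t=0 v=9: → [0,3); WM=-2
i=2 t=1 v=7: → [0,4); WM=-1
i=3 t=4 v=2: → [4,7); WM=2
i=4 t=4 v=5: → [4,7); WM=2
i=5 t=4 v=7: → [4,7); WM=2
i=6 t=7 v=3: → [7,10); WM=5
i=7 t=12 v=7: → [12,15); WM=10
i=8 t=13 v=5: → [12,16); WM=11
i=9 t=14 v=5: → [12,17); WM=12
i=10 t=16 v=4: → [12,19); WM=14
i=11 t=17 v=6: → [12,20); WM=15
i=12 t=17 v=8: → [12,20); WM=15
i=13 t=17 v=8: → [12,20); WM=15
i=14 t=20 v=2: → [20,23); WM=18
i=15 t=20 v=2: → [20,23); WM=18
i=16 t=20 v=3: → [20,23); WM=18
i=17 t=20 v=8: → [20,23); WM=18
i=18 t=20 v=9: → [20,23); WM=18
i=19 t=22 v=3: → [20,25); WM=20
i=20 t=21 v=6: → [20,25); WM=20
i=21 t=20 v=4: → [20,25); WM=20
i=22 t=22 v=4: → [20,25); WM=20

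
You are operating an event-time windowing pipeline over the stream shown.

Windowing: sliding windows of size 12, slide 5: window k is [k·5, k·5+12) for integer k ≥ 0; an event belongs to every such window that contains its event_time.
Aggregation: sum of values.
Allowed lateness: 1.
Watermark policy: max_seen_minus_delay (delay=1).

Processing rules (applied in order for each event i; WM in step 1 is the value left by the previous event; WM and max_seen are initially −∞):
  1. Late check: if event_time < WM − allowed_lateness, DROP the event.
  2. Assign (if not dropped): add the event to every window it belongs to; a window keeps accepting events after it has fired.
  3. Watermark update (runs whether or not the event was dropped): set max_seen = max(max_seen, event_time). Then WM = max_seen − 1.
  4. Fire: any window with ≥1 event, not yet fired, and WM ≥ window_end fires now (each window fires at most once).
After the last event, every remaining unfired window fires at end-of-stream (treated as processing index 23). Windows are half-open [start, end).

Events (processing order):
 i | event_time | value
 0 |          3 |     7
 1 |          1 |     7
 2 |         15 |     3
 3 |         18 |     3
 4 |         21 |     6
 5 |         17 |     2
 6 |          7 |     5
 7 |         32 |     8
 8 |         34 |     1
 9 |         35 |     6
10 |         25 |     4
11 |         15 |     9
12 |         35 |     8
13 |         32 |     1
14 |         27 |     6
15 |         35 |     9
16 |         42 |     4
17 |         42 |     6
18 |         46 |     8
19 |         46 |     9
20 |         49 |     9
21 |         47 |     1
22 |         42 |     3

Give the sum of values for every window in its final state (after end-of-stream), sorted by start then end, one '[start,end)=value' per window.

i=0 t=3 v=7: → [0,12); WM=2
i=1 t=1 v=7: → [0,12); WM=2
i=2 t=15 v=3: → [15,27),[10,22),[5,17); WM=14; [0,12) fires=14
i=3 t=18 v=3: → [15,27),[10,22); WM=17; [5,17) fires=3
i=4 t=21 v=6: → [20,32),[15,27),[10,22); WM=20
i=5 t=17 v=2: DROP (t<20-1); WM=20
i=6 t=7 v=5: DROP (t<20-1); WM=20
i=7 t=32 v=8: → [30,42),[25,37); WM=31; [10,22) fires=12 [15,27) fires=12
i=8 t=34 v=1: → [30,42),[25,37); WM=33; [20,32) fires=6
i=9 t=35 v=6: → [35,47),[30,42),[25,37); WM=34
i=10 t=25 v=4: DROP (t<34-1); WM=34
i=11 t=15 v=9: DROP (t<34-1); WM=34
i=12 t=35 v=8: → [35,47),[30,42),[25,37); WM=34
i=13 t=32 v=1: DROP (t<34-1); WM=34
i=14 t=27 v=6: DROP (t<34-1); WM=34
i=15 t=35 v=9: → [35,47),[30,42),[25,37); WM=34
i=16 t=42 v=4: → [40,52),[35,47); WM=41; [25,37) fires=32
i=17 t=42 v=6: → [40,52),[35,47); WM=41
i=18 t=46 v=8: → [45,57),[40,52),[35,47); WM=45; [30,42) fires=32
i=19 t=46 v=9: → [45,57),[40,52),[35,47); WM=45
i=20 t=49 v=9: → [45,57),[40,52); WM=48; [35,47) fires=50
i=21 t=47 v=1: → [45,57),[40,52); WM=48
i=22 t=42 v=3: DROP (t<48-1); WM=48

[0,12)=14 [5,17)=3 [10,22)=12 [15,27)=12 [20,32)=6 [25,37)=32 [30,42)=32 [35,47)=50 [40,52)=37 [45,57)=27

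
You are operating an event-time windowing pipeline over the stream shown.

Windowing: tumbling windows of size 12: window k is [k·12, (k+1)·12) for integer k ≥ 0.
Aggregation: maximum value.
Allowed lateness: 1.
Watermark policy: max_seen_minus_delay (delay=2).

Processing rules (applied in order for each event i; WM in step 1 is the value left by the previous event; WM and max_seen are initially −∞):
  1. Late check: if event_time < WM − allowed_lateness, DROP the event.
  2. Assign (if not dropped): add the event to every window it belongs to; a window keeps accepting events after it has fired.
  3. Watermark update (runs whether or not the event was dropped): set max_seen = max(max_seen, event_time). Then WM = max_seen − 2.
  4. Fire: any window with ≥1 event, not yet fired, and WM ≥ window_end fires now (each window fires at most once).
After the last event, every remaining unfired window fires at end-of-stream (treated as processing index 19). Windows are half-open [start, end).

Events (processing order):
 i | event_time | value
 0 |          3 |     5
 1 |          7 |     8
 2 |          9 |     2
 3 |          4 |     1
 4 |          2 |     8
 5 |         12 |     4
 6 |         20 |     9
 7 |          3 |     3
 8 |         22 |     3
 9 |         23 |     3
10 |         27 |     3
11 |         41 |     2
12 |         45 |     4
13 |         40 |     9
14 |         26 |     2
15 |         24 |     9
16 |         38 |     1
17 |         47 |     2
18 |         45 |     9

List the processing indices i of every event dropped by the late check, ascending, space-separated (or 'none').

i=0 t=3 v=5: → [0,12); WM=1
i=1 t=7 v=8: → [0,12); WM=5
i=2 t=9 v=2: → [0,12); WM=7
i=3 t=4 v=1: DROP (t<7-1); WM=7
i=4 t=2 v=8: DROP (t<7-1); WM=7
i=5 t=12 v=4: → [12,24); WM=10
i=6 t=20 v=9: → [12,24); WM=18; [0,12) fires=8
i=7 t=3 v=3: DROP (t<18-1); WM=18
i=8 t=22 v=3: → [12,24); WM=20
i=9 t=23 v=3: → [12,24); WM=21
i=10 t=27 v=3: → [24,36); WM=25; [12,24) fires=9
i=11 t=41 v=2: → [36,48); WM=39; [24,36) fires=3
i=12 t=45 v=4: → [36,48); WM=43
i=13 t=40 v=9: DROP (t<43-1); WM=43
i=14 t=26 v=2: DROP (t<43-1); WM=43
i=15 t=24 v=9: DROP (t<43-1); WM=43
i=16 t=38 v=1: DROP (t<43-1); WM=43
i=17 t=47 v=2: → [36,48); WM=45
i=18 t=45 v=9: → [36,48); WM=45

3 4 7 13 14 15 16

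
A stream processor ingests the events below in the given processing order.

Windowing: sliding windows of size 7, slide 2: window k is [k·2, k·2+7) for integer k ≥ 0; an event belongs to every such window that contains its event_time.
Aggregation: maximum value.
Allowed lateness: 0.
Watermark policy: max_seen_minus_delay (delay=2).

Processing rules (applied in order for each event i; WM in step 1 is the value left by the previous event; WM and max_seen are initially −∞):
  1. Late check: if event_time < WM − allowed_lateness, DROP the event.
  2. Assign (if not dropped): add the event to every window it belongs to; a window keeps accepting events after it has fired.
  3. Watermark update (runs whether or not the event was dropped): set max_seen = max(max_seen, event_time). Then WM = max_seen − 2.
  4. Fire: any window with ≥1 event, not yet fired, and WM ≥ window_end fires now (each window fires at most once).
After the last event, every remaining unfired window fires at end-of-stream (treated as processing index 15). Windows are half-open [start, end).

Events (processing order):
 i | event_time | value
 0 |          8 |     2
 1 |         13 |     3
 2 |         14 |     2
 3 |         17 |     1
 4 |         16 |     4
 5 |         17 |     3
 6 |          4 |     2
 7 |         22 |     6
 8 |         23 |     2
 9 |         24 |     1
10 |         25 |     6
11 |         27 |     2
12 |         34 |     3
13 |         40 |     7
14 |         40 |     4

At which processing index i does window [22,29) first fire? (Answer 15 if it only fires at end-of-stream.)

12

i=0 t=8 v=2: → [8,15),[6,13),[4,11),[2,9); WM=6
i=1 t=13 v=3: → [12,19),[10,17),[8,15); WM=11; [2,9) fires=2 [4,11) fires=2
i=2 t=14 v=2: → [14,21),[12,19),[10,17),[8,15); WM=12
i=3 t=17 v=1: → [16,23),[14,21),[12,19); WM=15; [6,13) fires=2 [8,15) fires=3
i=4 t=16 v=4: → [16,23),[14,21),[12,19),[10,17); WM=15
i=5 t=17 v=3: → [16,23),[14,21),[12,19); WM=15
i=6 t=4 v=2: DROP (t<15-0); WM=15
i=7 t=22 v=6: → [22,29),[20,27),[18,25),[16,23); WM=20; [10,17) fires=4 [12,19) fires=4
i=8 t=23 v=2: → [22,29),[20,27),[18,25); WM=21; [14,21) fires=4
i=9 t=24 v=1: → [24,31),[22,29),[20,27),[18,25); WM=22
i=10 t=25 v=6: → [24,31),[22,29),[20,27); WM=23; [16,23) fires=6
i=11 t=27 v=2: → [26,33),[24,31),[22,29); WM=25; [18,25) fires=6
i=12 t=34 v=3: → [34,41),[32,39),[30,37),[28,35); WM=32; [20,27) fires=6 [22,29) fires=6 [24,31) fires=6
i=13 t=40 v=7: → [40,47),[38,45),[36,43),[34,41); WM=38; [26,33) fires=2 [28,35) fires=3 [30,37) fires=3
i=14 t=40 v=4: → [40,47),[38,45),[36,43),[34,41); WM=38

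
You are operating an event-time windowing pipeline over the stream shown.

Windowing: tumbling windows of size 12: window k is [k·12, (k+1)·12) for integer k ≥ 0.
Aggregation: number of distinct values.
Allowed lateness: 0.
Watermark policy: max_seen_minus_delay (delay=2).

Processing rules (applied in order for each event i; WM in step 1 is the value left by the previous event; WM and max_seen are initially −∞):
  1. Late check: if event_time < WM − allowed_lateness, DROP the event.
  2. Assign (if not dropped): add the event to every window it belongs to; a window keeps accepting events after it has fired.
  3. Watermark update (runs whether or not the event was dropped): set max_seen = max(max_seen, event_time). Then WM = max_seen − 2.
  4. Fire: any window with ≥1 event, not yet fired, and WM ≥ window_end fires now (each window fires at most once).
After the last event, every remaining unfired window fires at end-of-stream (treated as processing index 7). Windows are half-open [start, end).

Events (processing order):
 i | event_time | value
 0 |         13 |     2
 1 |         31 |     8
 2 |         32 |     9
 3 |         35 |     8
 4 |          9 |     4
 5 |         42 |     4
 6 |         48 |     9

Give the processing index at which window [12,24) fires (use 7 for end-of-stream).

1

i=0 t=13 v=2: → [12,24); WM=11
i=1 t=31 v=8: → [24,36); WM=29; [12,24) fires=1
i=2 t=32 v=9: → [24,36); WM=30
i=3 t=35 v=8: → [24,36); WM=33
i=4 t=9 v=4: DROP (t<33-0); WM=33
i=5 t=42 v=4: → [36,48); WM=40; [24,36) fires=2
i=6 t=48 v=9: → [48,60); WM=46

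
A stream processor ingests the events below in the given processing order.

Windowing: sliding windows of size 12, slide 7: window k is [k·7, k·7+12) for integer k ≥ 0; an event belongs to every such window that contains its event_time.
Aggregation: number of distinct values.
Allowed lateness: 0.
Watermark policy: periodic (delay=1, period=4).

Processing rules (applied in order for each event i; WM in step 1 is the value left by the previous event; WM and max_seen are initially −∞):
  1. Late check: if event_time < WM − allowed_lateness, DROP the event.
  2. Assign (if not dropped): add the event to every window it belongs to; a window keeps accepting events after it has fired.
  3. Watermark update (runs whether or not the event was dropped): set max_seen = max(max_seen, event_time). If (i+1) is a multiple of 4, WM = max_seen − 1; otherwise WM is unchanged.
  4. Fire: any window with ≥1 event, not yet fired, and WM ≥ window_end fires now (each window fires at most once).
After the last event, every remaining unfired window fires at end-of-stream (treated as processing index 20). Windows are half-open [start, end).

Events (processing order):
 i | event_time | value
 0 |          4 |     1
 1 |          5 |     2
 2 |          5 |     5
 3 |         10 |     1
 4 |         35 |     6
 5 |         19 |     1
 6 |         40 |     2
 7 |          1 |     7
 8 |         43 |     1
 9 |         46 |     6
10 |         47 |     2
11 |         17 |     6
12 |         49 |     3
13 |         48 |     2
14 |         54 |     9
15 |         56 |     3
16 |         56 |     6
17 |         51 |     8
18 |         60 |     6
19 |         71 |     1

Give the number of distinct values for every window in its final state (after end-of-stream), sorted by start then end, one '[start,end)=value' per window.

i=0 t=4 v=1: → [0,12); WM=−∞
i=1 t=5 v=2: → [0,12); WM=−∞
i=2 t=5 v=5: → [0,12); WM=−∞
i=3 t=10 v=1: → [7,19),[0,12); WM=9
i=4 t=35 v=6: → [35,47),[28,40); WM=9
i=5 t=19 v=1: → [14,26); WM=9
i=6 t=40 v=2: → [35,47); WM=9
i=7 t=1 v=7: DROP (t<9-0); WM=39; [0,12) fires=3 [7,19) fires=1 [14,26) fires=1
i=8 t=43 v=1: → [42,54),[35,47); WM=39
i=9 t=46 v=6: → [42,54),[35,47); WM=39
i=10 t=47 v=2: → [42,54); WM=39
i=11 t=17 v=6: DROP (t<39-0); WM=46; [28,40) fires=1
i=12 t=49 v=3: → [49,61),[42,54); WM=46
i=13 t=48 v=2: → [42,54); WM=46
i=14 t=54 v=9: → [49,61); WM=46
i=15 t=56 v=3: → [56,68),[49,61); WM=55; [35,47) fires=3 [42,54) fires=4
i=16 t=56 v=6: → [56,68),[49,61); WM=55
i=17 t=51 v=8: DROP (t<55-0); WM=55
i=18 t=60 v=6: → [56,68),[49,61); WM=55
i=19 t=71 v=1: → [70,82),[63,75); WM=70; [49,61) fires=3 [56,68) fires=2

[0,12)=3 [7,19)=1 [14,26)=1 [28,40)=1 [35,47)=3 [42,54)=4 [49,61)=3 [56,68)=2 [63,75)=1 [70,82)=1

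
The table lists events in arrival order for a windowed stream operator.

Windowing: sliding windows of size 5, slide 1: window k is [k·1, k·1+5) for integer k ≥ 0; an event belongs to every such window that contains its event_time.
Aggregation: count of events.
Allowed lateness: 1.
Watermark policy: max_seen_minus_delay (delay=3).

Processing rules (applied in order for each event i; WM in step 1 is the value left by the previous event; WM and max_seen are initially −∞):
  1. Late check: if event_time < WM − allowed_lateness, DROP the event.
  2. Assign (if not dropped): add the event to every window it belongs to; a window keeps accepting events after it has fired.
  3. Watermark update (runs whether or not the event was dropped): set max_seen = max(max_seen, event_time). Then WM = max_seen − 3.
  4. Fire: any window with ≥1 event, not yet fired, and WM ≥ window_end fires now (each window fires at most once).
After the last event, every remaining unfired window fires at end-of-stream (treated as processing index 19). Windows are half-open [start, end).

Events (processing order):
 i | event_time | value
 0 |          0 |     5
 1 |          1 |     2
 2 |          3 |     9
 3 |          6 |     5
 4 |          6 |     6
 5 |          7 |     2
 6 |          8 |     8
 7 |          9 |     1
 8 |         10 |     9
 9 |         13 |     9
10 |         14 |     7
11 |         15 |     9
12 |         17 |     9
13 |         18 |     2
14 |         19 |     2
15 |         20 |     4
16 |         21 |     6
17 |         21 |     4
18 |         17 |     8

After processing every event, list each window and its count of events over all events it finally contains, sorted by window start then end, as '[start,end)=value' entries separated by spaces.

i=0 t=0 v=5: → [0,5); WM=-3
i=1 t=1 v=2: → [1,6),[0,5); WM=-2
i=2 t=3 v=9: → [3,8),[2,7),[1,6),[0,5); WM=0
i=3 t=6 v=5: → [6,11),[5,10),[4,9),[3,8),[2,7); WM=3
i=4 t=6 v=6: → [6,11),[5,10),[4,9),[3,8),[2,7); WM=3
i=5 t=7 v=2: → [7,12),[6,11),[5,10),[4,9),[3,8); WM=4
i=6 t=8 v=8: → [8,13),[7,12),[6,11),[5,10),[4,9); WM=5; [0,5) fires=3
i=7 t=9 v=1: → [9,14),[8,13),[7,12),[6,11),[5,10); WM=6; [1,6) fires=2
i=8 t=10 v=9: → [10,15),[9,14),[8,13),[7,12),[6,11); WM=7; [2,7) fires=3
i=9 t=13 v=9: → [13,18),[12,17),[11,16),[10,15),[9,14); WM=10; [3,8) fires=4 [4,9) fires=4 [5,10) fires=5
i=10 t=14 v=7: → [14,19),[13,18),[12,17),[11,16),[10,15); WM=11; [6,11) fires=6
i=11 t=15 v=9: → [15,20),[14,19),[13,18),[12,17),[11,16); WM=12; [7,12) fires=4
i=12 t=17 v=9: → [17,22),[16,21),[15,20),[14,19),[13,18); WM=14; [8,13) fires=3 [9,14) fires=3
i=13 t=18 v=2: → [18,23),[17,22),[16,21),[15,20),[14,19); WM=15; [10,15) fires=3
i=14 t=19 v=2: → [19,24),[18,23),[17,22),[16,21),[15,20); WM=16; [11,16) fires=3
i=15 t=20 v=4: → [20,25),[19,24),[18,23),[17,22),[16,21); WM=17; [12,17) fires=3
i=16 t=21 v=6: → [21,26),[20,25),[19,24),[18,23),[17,22); WM=18; [13,18) fires=4
i=17 t=21 v=4: → [21,26),[20,25),[19,24),[18,23),[17,22); WM=18
i=18 t=17 v=8: → [17,22),[16,21),[15,20),[14,19),[13,18); WM=18

[0,5)=3 [1,6)=2 [2,7)=3 [3,8)=4 [4,9)=4 [5,10)=5 [6,11)=6 [7,12)=4 [8,13)=3 [9,14)=3 [10,15)=3 [11,16)=3 [12,17)=3 [13,18)=5 [14,19)=5 [15,20)=5 [16,21)=5 [17,22)=7 [18,23)=5 [19,24)=4 [20,25)=3 [21,26)=2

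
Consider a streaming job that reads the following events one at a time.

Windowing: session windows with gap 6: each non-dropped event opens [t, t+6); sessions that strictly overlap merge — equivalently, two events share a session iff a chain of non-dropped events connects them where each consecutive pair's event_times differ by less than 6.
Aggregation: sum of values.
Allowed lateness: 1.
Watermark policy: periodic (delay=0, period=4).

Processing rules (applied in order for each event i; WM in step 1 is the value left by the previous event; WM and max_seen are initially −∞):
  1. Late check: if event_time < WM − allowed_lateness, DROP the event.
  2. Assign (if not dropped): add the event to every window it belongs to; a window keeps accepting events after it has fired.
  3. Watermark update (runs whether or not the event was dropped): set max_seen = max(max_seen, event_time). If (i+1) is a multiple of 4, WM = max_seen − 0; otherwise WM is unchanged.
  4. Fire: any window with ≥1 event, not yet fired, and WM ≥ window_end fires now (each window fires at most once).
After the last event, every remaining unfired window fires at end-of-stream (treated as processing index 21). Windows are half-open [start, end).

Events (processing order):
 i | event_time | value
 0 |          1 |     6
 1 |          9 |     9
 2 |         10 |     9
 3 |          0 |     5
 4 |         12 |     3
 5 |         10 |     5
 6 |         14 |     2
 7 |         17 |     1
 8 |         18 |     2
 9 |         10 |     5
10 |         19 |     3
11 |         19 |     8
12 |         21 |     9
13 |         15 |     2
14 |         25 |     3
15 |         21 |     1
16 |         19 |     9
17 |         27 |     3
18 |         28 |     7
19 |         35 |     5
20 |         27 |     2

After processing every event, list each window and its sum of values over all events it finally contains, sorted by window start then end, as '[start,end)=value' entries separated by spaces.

[0,7)=11 [9,34)=65 [35,41)=5

i=0 t=1 v=6: → [1,7); WM=−∞
i=1 t=9 v=9: → [9,15); WM=−∞
i=2 t=10 v=9: → [9,16); WM=−∞
i=3 t=0 v=5: → [0,7); WM=10
i=4 t=12 v=3: → [9,18); WM=10
i=5 t=10 v=5: → [9,18); WM=10
i=6 t=14 v=2: → [9,20); WM=10
i=7 t=17 v=1: → [9,23); WM=17
i=8 t=18 v=2: → [9,24); WM=17
i=9 t=10 v=5: DROP (t<17-1); WM=17
i=10 t=19 v=3: → [9,25); WM=17
i=11 t=19 v=8: → [9,25); WM=19
i=12 t=21 v=9: → [9,27); WM=19
i=13 t=15 v=2: DROP (t<19-1); WM=19
i=14 t=25 v=3: → [9,31); WM=19
i=15 t=21 v=1: → [9,31); WM=25
i=16 t=19 v=9: DROP (t<25-1); WM=25
i=17 t=27 v=3: → [9,33); WM=25
i=18 t=28 v=7: → [9,34); WM=25
i=19 t=35 v=5: → [35,41); WM=35
i=20 t=27 v=2: DROP (t<35-1); WM=35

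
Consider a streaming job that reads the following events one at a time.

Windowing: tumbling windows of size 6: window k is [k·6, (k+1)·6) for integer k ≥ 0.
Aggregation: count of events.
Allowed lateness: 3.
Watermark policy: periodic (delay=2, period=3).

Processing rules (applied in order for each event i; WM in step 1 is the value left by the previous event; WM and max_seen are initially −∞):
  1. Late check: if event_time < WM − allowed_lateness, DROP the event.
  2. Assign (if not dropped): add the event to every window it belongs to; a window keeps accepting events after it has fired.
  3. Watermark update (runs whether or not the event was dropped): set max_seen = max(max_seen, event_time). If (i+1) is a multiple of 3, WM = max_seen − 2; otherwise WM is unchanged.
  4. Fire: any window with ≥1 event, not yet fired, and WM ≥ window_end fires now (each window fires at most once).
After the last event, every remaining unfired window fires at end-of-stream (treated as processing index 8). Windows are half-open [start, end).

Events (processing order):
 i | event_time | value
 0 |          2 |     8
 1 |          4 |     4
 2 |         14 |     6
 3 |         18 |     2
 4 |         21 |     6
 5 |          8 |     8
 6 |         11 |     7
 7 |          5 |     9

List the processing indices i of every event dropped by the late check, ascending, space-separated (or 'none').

5 6 7

i=0 t=2 v=8: → [0,6); WM=−∞
i=1 t=4 v=4: → [0,6); WM=−∞
i=2 t=14 v=6: → [12,18); WM=12; [0,6) fires=2
i=3 t=18 v=2: → [18,24); WM=12
i=4 t=21 v=6: → [18,24); WM=12
i=5 t=8 v=8: DROP (t<12-3); WM=19; [12,18) fires=1
i=6 t=11 v=7: DROP (t<19-3); WM=19
i=7 t=5 v=9: DROP (t<19-3); WM=19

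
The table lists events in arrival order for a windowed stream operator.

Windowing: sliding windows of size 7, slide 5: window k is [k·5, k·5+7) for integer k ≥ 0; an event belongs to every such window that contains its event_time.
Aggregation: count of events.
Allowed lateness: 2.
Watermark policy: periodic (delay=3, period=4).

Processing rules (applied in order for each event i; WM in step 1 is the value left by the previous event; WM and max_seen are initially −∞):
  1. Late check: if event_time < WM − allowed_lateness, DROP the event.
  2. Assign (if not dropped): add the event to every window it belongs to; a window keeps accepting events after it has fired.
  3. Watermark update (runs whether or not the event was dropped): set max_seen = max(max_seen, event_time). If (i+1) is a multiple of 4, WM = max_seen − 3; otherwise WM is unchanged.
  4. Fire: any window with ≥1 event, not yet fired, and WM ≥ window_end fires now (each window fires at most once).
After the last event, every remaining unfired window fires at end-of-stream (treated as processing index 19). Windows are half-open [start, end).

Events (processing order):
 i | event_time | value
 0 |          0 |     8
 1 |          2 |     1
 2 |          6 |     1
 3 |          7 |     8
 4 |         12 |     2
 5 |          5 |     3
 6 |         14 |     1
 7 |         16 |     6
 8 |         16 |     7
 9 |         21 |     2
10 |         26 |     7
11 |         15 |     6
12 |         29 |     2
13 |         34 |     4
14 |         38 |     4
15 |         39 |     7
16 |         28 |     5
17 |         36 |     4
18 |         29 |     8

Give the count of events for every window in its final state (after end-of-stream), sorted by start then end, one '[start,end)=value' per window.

[0,7)=4 [5,12)=3 [10,17)=5 [15,22)=4 [20,27)=2 [25,32)=2 [30,37)=2 [35,42)=3

i=0 t=0 v=8: → [0,7); WM=−∞
i=1 t=2 v=1: → [0,7); WM=−∞
i=2 t=6 v=1: → [5,12),[0,7); WM=−∞
i=3 t=7 v=8: → [5,12); WM=4
i=4 t=12 v=2: → [10,17); WM=4
i=5 t=5 v=3: → [5,12),[0,7); WM=4
i=6 t=14 v=1: → [10,17); WM=4
i=7 t=16 v=6: → [15,22),[10,17); WM=13; [0,7) fires=4 [5,12) fires=3
i=8 t=16 v=7: → [15,22),[10,17); WM=13
i=9 t=21 v=2: → [20,27),[15,22); WM=13
i=10 t=26 v=7: → [25,32),[20,27); WM=13
i=11 t=15 v=6: → [15,22),[10,17); WM=23; [10,17) fires=5 [15,22) fires=4
i=12 t=29 v=2: → [25,32); WM=23
i=13 t=34 v=4: → [30,37); WM=23
i=14 t=38 v=4: → [35,42); WM=23
i=15 t=39 v=7: → [35,42); WM=36; [20,27) fires=2 [25,32) fires=2
i=16 t=28 v=5: DROP (t<36-2); WM=36
i=17 t=36 v=4: → [35,42),[30,37); WM=36
i=18 t=29 v=8: DROP (t<36-2); WM=36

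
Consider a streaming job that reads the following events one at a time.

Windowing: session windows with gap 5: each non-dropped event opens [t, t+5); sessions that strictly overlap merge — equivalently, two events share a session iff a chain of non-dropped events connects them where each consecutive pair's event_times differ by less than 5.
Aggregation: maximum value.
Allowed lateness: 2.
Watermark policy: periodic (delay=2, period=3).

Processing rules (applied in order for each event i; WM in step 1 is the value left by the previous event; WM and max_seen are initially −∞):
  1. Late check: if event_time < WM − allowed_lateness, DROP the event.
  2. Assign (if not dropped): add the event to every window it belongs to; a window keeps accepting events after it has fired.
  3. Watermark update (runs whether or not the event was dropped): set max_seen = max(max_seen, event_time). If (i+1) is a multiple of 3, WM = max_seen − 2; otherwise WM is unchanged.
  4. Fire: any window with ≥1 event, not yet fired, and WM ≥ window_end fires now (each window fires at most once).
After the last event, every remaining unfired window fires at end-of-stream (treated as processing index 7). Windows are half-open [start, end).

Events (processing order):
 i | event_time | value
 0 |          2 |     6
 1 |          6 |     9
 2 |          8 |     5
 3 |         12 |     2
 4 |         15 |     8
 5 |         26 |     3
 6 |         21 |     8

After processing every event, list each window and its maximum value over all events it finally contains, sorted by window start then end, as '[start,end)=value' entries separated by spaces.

i=0 t=2 v=6: → [2,7); WM=−∞
i=1 t=6 v=9: → [2,11); WM=−∞
i=2 t=8 v=5: → [2,13); WM=6
i=3 t=12 v=2: → [2,17); WM=6
i=4 t=15 v=8: → [2,20); WM=6
i=5 t=26 v=3: → [26,31); WM=24
i=6 t=21 v=8: DROP (t<24-2); WM=24

[2,20)=9 [26,31)=3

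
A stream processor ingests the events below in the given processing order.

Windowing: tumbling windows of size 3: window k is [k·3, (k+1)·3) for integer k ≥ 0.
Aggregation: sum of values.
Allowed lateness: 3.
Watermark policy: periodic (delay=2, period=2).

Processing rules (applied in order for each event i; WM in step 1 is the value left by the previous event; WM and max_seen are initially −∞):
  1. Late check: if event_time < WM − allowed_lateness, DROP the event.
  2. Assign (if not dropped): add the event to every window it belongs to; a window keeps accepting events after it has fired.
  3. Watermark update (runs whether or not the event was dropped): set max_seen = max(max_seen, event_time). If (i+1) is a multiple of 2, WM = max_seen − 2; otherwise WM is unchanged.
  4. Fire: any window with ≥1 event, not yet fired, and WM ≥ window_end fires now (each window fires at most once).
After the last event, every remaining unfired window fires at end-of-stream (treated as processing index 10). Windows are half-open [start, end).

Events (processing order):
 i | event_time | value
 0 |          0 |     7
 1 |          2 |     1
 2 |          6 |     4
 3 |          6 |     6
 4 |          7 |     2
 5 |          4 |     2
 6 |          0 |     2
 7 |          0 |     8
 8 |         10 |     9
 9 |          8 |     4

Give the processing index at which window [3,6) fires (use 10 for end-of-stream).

9

i=0 t=0 v=7: → [0,3); WM=−∞
i=1 t=2 v=1: → [0,3); WM=0
i=2 t=6 v=4: → [6,9); WM=0
i=3 t=6 v=6: → [6,9); WM=4; [0,3) fires=8
i=4 t=7 v=2: → [6,9); WM=4
i=5 t=4 v=2: → [3,6); WM=5
i=6 t=0 v=2: DROP (t<5-3); WM=5
i=7 t=0 v=8: DROP (t<5-3); WM=5
i=8 t=10 v=9: → [9,12); WM=5
i=9 t=8 v=4: → [6,9); WM=8; [3,6) fires=2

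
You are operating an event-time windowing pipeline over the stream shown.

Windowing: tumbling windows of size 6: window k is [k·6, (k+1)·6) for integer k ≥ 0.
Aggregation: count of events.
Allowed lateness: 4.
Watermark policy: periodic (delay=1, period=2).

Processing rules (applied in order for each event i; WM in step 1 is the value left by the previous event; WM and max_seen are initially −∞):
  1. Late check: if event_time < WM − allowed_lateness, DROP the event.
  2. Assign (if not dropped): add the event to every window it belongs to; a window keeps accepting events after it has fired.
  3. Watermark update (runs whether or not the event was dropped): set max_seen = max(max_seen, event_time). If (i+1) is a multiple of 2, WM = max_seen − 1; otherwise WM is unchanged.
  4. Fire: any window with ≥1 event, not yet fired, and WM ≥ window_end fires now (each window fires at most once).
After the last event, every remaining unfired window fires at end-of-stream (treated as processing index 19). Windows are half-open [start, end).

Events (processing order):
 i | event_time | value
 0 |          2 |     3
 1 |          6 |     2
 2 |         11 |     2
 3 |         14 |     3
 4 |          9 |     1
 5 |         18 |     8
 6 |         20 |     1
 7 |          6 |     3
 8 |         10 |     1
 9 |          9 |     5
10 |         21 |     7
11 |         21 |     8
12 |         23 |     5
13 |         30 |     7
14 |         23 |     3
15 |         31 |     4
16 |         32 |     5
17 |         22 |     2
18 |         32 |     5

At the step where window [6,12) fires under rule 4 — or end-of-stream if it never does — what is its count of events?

i=0 t=2 v=3: → [0,6); WM=−∞
i=1 t=6 v=2: → [6,12); WM=5
i=2 t=11 v=2: → [6,12); WM=5
i=3 t=14 v=3: → [12,18); WM=13; [0,6) fires=1 [6,12) fires=2
i=4 t=9 v=1: → [6,12); WM=13
i=5 t=18 v=8: → [18,24); WM=17
i=6 t=20 v=1: → [18,24); WM=17
i=7 t=6 v=3: DROP (t<17-4); WM=19; [12,18) fires=1
i=8 t=10 v=1: DROP (t<19-4); WM=19
i=9 t=9 v=5: DROP (t<19-4); WM=19
i=10 t=21 v=7: → [18,24); WM=19
i=11 t=21 v=8: → [18,24); WM=20
i=12 t=23 v=5: → [18,24); WM=20
i=13 t=30 v=7: → [30,36); WM=29; [18,24) fires=5
i=14 t=23 v=3: DROP (t<29-4); WM=29
i=15 t=31 v=4: → [30,36); WM=30
i=16 t=32 v=5: → [30,36); WM=30
i=17 t=22 v=2: DROP (t<30-4); WM=31
i=18 t=32 v=5: → [30,36); WM=31

2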